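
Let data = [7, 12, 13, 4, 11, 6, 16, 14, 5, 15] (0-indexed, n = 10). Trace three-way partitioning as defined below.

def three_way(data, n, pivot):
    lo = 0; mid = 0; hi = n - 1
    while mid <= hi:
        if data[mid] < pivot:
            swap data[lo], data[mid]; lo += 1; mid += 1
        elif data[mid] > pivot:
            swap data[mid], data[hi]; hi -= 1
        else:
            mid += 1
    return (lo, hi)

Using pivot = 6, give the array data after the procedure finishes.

pivot = 6; lo=0, mid=0, hi=9
data[mid]=7>6: swap data[0],data[9]; hi=8 → [15, 12, 13, 4, 11, 6, 16, 14, 5, 7]
data[mid]=15>6: swap data[0],data[8]; hi=7 → [5, 12, 13, 4, 11, 6, 16, 14, 15, 7]
data[mid]=5<6: swap data[0],data[0]; lo=1,mid=1 → [5, 12, 13, 4, 11, 6, 16, 14, 15, 7]
data[mid]=12>6: swap data[1],data[7]; hi=6 → [5, 14, 13, 4, 11, 6, 16, 12, 15, 7]
data[mid]=14>6: swap data[1],data[6]; hi=5 → [5, 16, 13, 4, 11, 6, 14, 12, 15, 7]
data[mid]=16>6: swap data[1],data[5]; hi=4 → [5, 6, 13, 4, 11, 16, 14, 12, 15, 7]
data[mid]=6=6: mid=2
data[mid]=13>6: swap data[2],data[4]; hi=3 → [5, 6, 11, 4, 13, 16, 14, 12, 15, 7]
data[mid]=11>6: swap data[2],data[3]; hi=2 → [5, 6, 4, 11, 13, 16, 14, 12, 15, 7]
data[mid]=4<6: swap data[1],data[2]; lo=2,mid=3 → [5, 4, 6, 11, 13, 16, 14, 12, 15, 7]
end: lo=2, hi=2; data = [5, 4, 6, 11, 13, 16, 14, 12, 15, 7]

[5, 4, 6, 11, 13, 16, 14, 12, 15, 7]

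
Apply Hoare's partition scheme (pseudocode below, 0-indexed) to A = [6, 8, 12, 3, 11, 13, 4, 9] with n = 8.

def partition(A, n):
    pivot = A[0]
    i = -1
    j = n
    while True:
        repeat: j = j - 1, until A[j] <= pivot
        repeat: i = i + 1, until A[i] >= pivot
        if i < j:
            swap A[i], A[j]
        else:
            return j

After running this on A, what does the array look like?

pivot=6
j stops at 6 (4), i stops at 0 (6); swap ⇒ [4, 8, 12, 3, 11, 13, 6, 9]
j stops at 3 (3), i stops at 1 (8); swap ⇒ [4, 3, 12, 8, 11, 13, 6, 9]
j stops at 1, i stops at 2; i≥j ⇒ return 1. A=[4, 3, 12, 8, 11, 13, 6, 9]

[4, 3, 12, 8, 11, 13, 6, 9]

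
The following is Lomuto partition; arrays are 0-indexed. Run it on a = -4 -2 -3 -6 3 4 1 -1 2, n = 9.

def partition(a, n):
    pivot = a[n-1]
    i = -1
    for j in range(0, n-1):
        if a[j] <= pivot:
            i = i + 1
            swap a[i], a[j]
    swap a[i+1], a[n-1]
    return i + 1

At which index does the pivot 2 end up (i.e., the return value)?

pivot = a[8] = 2; i = -1
j=0: a[0]=-4 ≤ 2 → i=0, swap a[0],a[0] (no change) → -4 -2 -3 -6 3 4 1 -1 2
j=1: a[1]=-2 ≤ 2 → i=1, swap a[1],a[1] (no change) → -4 -2 -3 -6 3 4 1 -1 2
j=2: a[2]=-3 ≤ 2 → i=2, swap a[2],a[2] (no change) → -4 -2 -3 -6 3 4 1 -1 2
j=3: a[3]=-6 ≤ 2 → i=3, swap a[3],a[3] (no change) → -4 -2 -3 -6 3 4 1 -1 2
j=4: a[4]=3 > 2 → no swap
j=5: a[5]=4 > 2 → no swap
j=6: a[6]=1 ≤ 2 → i=4, swap a[4],a[6] → -4 -2 -3 -6 1 4 3 -1 2
j=7: a[7]=-1 ≤ 2 → i=5, swap a[5],a[7] → -4 -2 -3 -6 1 -1 3 4 2
final swap a[6],a[8] → -4 -2 -3 -6 1 -1 2 4 3; return 6

6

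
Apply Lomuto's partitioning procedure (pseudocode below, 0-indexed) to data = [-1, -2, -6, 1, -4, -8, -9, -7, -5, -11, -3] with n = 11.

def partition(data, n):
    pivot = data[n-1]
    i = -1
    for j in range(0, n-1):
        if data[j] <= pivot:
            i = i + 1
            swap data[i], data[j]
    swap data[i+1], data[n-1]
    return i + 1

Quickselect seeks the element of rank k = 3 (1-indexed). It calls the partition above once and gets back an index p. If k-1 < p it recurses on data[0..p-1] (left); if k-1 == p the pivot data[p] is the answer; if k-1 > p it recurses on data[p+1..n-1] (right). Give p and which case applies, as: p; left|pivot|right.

7; left

pivot = data[10] = -3; i = -1
j=0: data[0]=-1 > -3 → no swap
j=1: data[1]=-2 > -3 → no swap
j=2: data[2]=-6 ≤ -3 → i=0, swap data[0],data[2] → [-6, -2, -1, 1, -4, -8, -9, -7, -5, -11, -3]
j=3: data[3]=1 > -3 → no swap
j=4: data[4]=-4 ≤ -3 → i=1, swap data[1],data[4] → [-6, -4, -1, 1, -2, -8, -9, -7, -5, -11, -3]
j=5: data[5]=-8 ≤ -3 → i=2, swap data[2],data[5] → [-6, -4, -8, 1, -2, -1, -9, -7, -5, -11, -3]
j=6: data[6]=-9 ≤ -3 → i=3, swap data[3],data[6] → [-6, -4, -8, -9, -2, -1, 1, -7, -5, -11, -3]
j=7: data[7]=-7 ≤ -3 → i=4, swap data[4],data[7] → [-6, -4, -8, -9, -7, -1, 1, -2, -5, -11, -3]
j=8: data[8]=-5 ≤ -3 → i=5, swap data[5],data[8] → [-6, -4, -8, -9, -7, -5, 1, -2, -1, -11, -3]
j=9: data[9]=-11 ≤ -3 → i=6, swap data[6],data[9] → [-6, -4, -8, -9, -7, -5, -11, -2, -1, 1, -3]
final swap data[7],data[10] → [-6, -4, -8, -9, -7, -5, -11, -3, -1, 1, -2]; return 7
p = 7; k-1 = 2 < 7 ⇒ left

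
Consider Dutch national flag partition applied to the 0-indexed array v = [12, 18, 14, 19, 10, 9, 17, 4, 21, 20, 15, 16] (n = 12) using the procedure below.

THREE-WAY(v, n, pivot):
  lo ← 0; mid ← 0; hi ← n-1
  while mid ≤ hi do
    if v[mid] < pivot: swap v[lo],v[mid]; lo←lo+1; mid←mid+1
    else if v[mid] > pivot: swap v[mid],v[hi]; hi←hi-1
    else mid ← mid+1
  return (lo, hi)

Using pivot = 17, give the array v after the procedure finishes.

[12, 16, 14, 15, 10, 9, 4, 17, 20, 21, 19, 18]

pivot = 17; lo=0, mid=0, hi=11
v[mid]=12<17: swap v[0],v[0]; lo=1,mid=1 → [12, 18, 14, 19, 10, 9, 17, 4, 21, 20, 15, 16]
v[mid]=18>17: swap v[1],v[11]; hi=10 → [12, 16, 14, 19, 10, 9, 17, 4, 21, 20, 15, 18]
v[mid]=16<17: swap v[1],v[1]; lo=2,mid=2 → [12, 16, 14, 19, 10, 9, 17, 4, 21, 20, 15, 18]
v[mid]=14<17: swap v[2],v[2]; lo=3,mid=3 → [12, 16, 14, 19, 10, 9, 17, 4, 21, 20, 15, 18]
v[mid]=19>17: swap v[3],v[10]; hi=9 → [12, 16, 14, 15, 10, 9, 17, 4, 21, 20, 19, 18]
v[mid]=15<17: swap v[3],v[3]; lo=4,mid=4 → [12, 16, 14, 15, 10, 9, 17, 4, 21, 20, 19, 18]
v[mid]=10<17: swap v[4],v[4]; lo=5,mid=5 → [12, 16, 14, 15, 10, 9, 17, 4, 21, 20, 19, 18]
v[mid]=9<17: swap v[5],v[5]; lo=6,mid=6 → [12, 16, 14, 15, 10, 9, 17, 4, 21, 20, 19, 18]
v[mid]=17=17: mid=7
v[mid]=4<17: swap v[6],v[7]; lo=7,mid=8 → [12, 16, 14, 15, 10, 9, 4, 17, 21, 20, 19, 18]
v[mid]=21>17: swap v[8],v[9]; hi=8 → [12, 16, 14, 15, 10, 9, 4, 17, 20, 21, 19, 18]
v[mid]=20>17: swap v[8],v[8]; hi=7 → [12, 16, 14, 15, 10, 9, 4, 17, 20, 21, 19, 18]
end: lo=7, hi=7; v = [12, 16, 14, 15, 10, 9, 4, 17, 20, 21, 19, 18]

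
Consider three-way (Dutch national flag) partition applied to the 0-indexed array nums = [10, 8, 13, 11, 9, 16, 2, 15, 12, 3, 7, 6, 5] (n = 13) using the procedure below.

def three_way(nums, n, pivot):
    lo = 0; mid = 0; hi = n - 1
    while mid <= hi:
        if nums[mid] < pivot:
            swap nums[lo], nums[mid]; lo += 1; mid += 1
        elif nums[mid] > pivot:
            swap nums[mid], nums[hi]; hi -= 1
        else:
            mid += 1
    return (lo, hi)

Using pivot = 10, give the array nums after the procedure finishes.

[8, 5, 6, 9, 7, 2, 3, 10, 12, 15, 16, 11, 13]

pivot = 10; lo=0, mid=0, hi=12
nums[mid]=10=10: mid=1
nums[mid]=8<10: swap nums[0],nums[1]; lo=1,mid=2 → [8, 10, 13, 11, 9, 16, 2, 15, 12, 3, 7, 6, 5]
nums[mid]=13>10: swap nums[2],nums[12]; hi=11 → [8, 10, 5, 11, 9, 16, 2, 15, 12, 3, 7, 6, 13]
nums[mid]=5<10: swap nums[1],nums[2]; lo=2,mid=3 → [8, 5, 10, 11, 9, 16, 2, 15, 12, 3, 7, 6, 13]
nums[mid]=11>10: swap nums[3],nums[11]; hi=10 → [8, 5, 10, 6, 9, 16, 2, 15, 12, 3, 7, 11, 13]
nums[mid]=6<10: swap nums[2],nums[3]; lo=3,mid=4 → [8, 5, 6, 10, 9, 16, 2, 15, 12, 3, 7, 11, 13]
nums[mid]=9<10: swap nums[3],nums[4]; lo=4,mid=5 → [8, 5, 6, 9, 10, 16, 2, 15, 12, 3, 7, 11, 13]
nums[mid]=16>10: swap nums[5],nums[10]; hi=9 → [8, 5, 6, 9, 10, 7, 2, 15, 12, 3, 16, 11, 13]
nums[mid]=7<10: swap nums[4],nums[5]; lo=5,mid=6 → [8, 5, 6, 9, 7, 10, 2, 15, 12, 3, 16, 11, 13]
nums[mid]=2<10: swap nums[5],nums[6]; lo=6,mid=7 → [8, 5, 6, 9, 7, 2, 10, 15, 12, 3, 16, 11, 13]
nums[mid]=15>10: swap nums[7],nums[9]; hi=8 → [8, 5, 6, 9, 7, 2, 10, 3, 12, 15, 16, 11, 13]
nums[mid]=3<10: swap nums[6],nums[7]; lo=7,mid=8 → [8, 5, 6, 9, 7, 2, 3, 10, 12, 15, 16, 11, 13]
nums[mid]=12>10: swap nums[8],nums[8]; hi=7 → [8, 5, 6, 9, 7, 2, 3, 10, 12, 15, 16, 11, 13]
end: lo=7, hi=7; nums = [8, 5, 6, 9, 7, 2, 3, 10, 12, 15, 16, 11, 13]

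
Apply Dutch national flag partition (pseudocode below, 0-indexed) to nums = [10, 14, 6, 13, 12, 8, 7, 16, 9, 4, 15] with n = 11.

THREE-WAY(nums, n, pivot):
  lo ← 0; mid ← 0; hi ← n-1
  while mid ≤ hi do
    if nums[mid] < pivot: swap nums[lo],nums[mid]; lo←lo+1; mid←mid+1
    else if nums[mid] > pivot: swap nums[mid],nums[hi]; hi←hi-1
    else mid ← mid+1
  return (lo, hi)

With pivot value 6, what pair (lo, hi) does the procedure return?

pivot = 6; lo=0, mid=0, hi=10
nums[mid]=10>6: swap nums[0],nums[10]; hi=9 → [15, 14, 6, 13, 12, 8, 7, 16, 9, 4, 10]
nums[mid]=15>6: swap nums[0],nums[9]; hi=8 → [4, 14, 6, 13, 12, 8, 7, 16, 9, 15, 10]
nums[mid]=4<6: swap nums[0],nums[0]; lo=1,mid=1 → [4, 14, 6, 13, 12, 8, 7, 16, 9, 15, 10]
nums[mid]=14>6: swap nums[1],nums[8]; hi=7 → [4, 9, 6, 13, 12, 8, 7, 16, 14, 15, 10]
nums[mid]=9>6: swap nums[1],nums[7]; hi=6 → [4, 16, 6, 13, 12, 8, 7, 9, 14, 15, 10]
nums[mid]=16>6: swap nums[1],nums[6]; hi=5 → [4, 7, 6, 13, 12, 8, 16, 9, 14, 15, 10]
nums[mid]=7>6: swap nums[1],nums[5]; hi=4 → [4, 8, 6, 13, 12, 7, 16, 9, 14, 15, 10]
nums[mid]=8>6: swap nums[1],nums[4]; hi=3 → [4, 12, 6, 13, 8, 7, 16, 9, 14, 15, 10]
nums[mid]=12>6: swap nums[1],nums[3]; hi=2 → [4, 13, 6, 12, 8, 7, 16, 9, 14, 15, 10]
nums[mid]=13>6: swap nums[1],nums[2]; hi=1 → [4, 6, 13, 12, 8, 7, 16, 9, 14, 15, 10]
nums[mid]=6=6: mid=2
end: lo=1, hi=1; nums = [4, 6, 13, 12, 8, 7, 16, 9, 14, 15, 10]

(1, 1)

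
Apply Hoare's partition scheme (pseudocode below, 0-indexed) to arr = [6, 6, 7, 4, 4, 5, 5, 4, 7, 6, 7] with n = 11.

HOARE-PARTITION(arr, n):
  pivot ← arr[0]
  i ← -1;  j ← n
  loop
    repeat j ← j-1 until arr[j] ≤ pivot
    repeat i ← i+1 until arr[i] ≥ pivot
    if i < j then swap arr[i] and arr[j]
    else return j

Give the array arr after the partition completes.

[6, 4, 5, 4, 4, 5, 7, 6, 7, 6, 7]

pivot = arr[0] = 6; i = -1, j = 11
j→9 (arr[9]=6≤6), i→0 (arr[0]=6≥6); i<j, swap → [6, 6, 7, 4, 4, 5, 5, 4, 7, 6, 7]
j→7 (arr[7]=4≤6), i→1 (arr[1]=6≥6); i<j, swap → [6, 4, 7, 4, 4, 5, 5, 6, 7, 6, 7]
j→6 (arr[6]=5≤6), i→2 (arr[2]=7≥6); i<j, swap → [6, 4, 5, 4, 4, 5, 7, 6, 7, 6, 7]
j→5, i→6; i≥j, return j=5. arr = [6, 4, 5, 4, 4, 5, 7, 6, 7, 6, 7]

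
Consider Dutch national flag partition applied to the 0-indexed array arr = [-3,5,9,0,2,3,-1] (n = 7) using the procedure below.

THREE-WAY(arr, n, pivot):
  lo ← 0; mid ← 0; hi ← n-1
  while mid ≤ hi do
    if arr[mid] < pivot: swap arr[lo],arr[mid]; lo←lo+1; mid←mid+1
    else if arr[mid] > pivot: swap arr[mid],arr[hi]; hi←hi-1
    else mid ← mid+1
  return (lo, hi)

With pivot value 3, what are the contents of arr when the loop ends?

[-3,-1,0,2,3,9,5]

lo=0 mid=0 hi=6
-3<3: swap(0,0), lo=1 mid=1 ⇒ [-3,5,9,0,2,3,-1]
5>3: swap(1,6), hi=5 ⇒ [-3,-1,9,0,2,3,5]
-1<3: swap(1,1), lo=2 mid=2 ⇒ [-3,-1,9,0,2,3,5]
9>3: swap(2,5), hi=4 ⇒ [-3,-1,3,0,2,9,5]
3=3: mid=3
0<3: swap(2,3), lo=3 mid=4 ⇒ [-3,-1,0,3,2,9,5]
2<3: swap(3,4), lo=4 mid=5 ⇒ [-3,-1,0,2,3,9,5]
done. lo=4 hi=4; arr=[-3,-1,0,2,3,9,5]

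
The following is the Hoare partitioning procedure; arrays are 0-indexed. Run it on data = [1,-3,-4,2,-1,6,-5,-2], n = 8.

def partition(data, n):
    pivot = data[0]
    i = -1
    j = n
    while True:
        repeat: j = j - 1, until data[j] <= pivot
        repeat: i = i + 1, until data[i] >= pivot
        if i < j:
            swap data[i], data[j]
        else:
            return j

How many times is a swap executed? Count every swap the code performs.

pivot = data[0] = 1; i = -1, j = 8
j→7 (data[7]=-2≤1), i→0 (data[0]=1≥1); i<j, swap → [-2,-3,-4,2,-1,6,-5,1]
j→6 (data[6]=-5≤1), i→3 (data[3]=2≥1); i<j, swap → [-2,-3,-4,-5,-1,6,2,1]
j→4, i→5; i≥j, return j=4. data = [-2,-3,-4,-5,-1,6,2,1]

2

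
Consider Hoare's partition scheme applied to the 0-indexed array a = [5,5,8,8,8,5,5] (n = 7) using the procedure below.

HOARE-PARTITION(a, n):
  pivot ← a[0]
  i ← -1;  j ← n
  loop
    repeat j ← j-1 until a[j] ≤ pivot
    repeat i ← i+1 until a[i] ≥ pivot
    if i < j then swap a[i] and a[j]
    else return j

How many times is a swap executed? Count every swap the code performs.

pivot=5
j stops at 6 (5), i stops at 0 (5); swap ⇒ [5,5,8,8,8,5,5]
j stops at 5 (5), i stops at 1 (5); swap ⇒ [5,5,8,8,8,5,5]
j stops at 1, i stops at 2; i≥j ⇒ return 1. a=[5,5,8,8,8,5,5]

2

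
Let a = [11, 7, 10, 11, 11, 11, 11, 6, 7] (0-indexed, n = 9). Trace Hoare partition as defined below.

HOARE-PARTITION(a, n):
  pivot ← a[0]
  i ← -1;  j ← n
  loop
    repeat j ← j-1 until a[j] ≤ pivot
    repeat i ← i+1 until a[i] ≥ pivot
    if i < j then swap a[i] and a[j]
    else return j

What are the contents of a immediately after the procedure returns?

pivot = a[0] = 11; i = -1, j = 9
j→8 (a[8]=7≤11), i→0 (a[0]=11≥11); i<j, swap → [7, 7, 10, 11, 11, 11, 11, 6, 11]
j→7 (a[7]=6≤11), i→3 (a[3]=11≥11); i<j, swap → [7, 7, 10, 6, 11, 11, 11, 11, 11]
j→6 (a[6]=11≤11), i→4 (a[4]=11≥11); i<j, swap → [7, 7, 10, 6, 11, 11, 11, 11, 11]
j→5, i→5; i≥j, return j=5. a = [7, 7, 10, 6, 11, 11, 11, 11, 11]

[7, 7, 10, 6, 11, 11, 11, 11, 11]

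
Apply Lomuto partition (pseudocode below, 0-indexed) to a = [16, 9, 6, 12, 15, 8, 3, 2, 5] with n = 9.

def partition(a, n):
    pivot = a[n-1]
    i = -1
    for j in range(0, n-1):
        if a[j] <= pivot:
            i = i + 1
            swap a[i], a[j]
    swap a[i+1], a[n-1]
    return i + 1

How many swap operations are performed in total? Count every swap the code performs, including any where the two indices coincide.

pivot = a[8] = 5; i = -1
j=0: a[0]=16 > 5 → no swap
j=1: a[1]=9 > 5 → no swap
j=2: a[2]=6 > 5 → no swap
j=3: a[3]=12 > 5 → no swap
j=4: a[4]=15 > 5 → no swap
j=5: a[5]=8 > 5 → no swap
j=6: a[6]=3 ≤ 5 → i=0, swap a[0],a[6] → [3, 9, 6, 12, 15, 8, 16, 2, 5]
j=7: a[7]=2 ≤ 5 → i=1, swap a[1],a[7] → [3, 2, 6, 12, 15, 8, 16, 9, 5]
final swap a[2],a[8] → [3, 2, 5, 12, 15, 8, 16, 9, 6]; return 2

3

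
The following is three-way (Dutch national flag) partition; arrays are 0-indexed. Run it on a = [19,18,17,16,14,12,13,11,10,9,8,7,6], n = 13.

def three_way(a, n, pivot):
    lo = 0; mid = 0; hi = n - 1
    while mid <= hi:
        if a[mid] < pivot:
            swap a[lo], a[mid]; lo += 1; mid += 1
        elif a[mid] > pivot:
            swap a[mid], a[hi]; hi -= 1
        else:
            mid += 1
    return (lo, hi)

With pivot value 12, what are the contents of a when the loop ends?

[6,7,8,9,10,11,12,13,14,16,17,18,19]

pivot = 12; lo=0, mid=0, hi=12
a[mid]=19>12: swap a[0],a[12]; hi=11 → [6,18,17,16,14,12,13,11,10,9,8,7,19]
a[mid]=6<12: swap a[0],a[0]; lo=1,mid=1 → [6,18,17,16,14,12,13,11,10,9,8,7,19]
a[mid]=18>12: swap a[1],a[11]; hi=10 → [6,7,17,16,14,12,13,11,10,9,8,18,19]
a[mid]=7<12: swap a[1],a[1]; lo=2,mid=2 → [6,7,17,16,14,12,13,11,10,9,8,18,19]
a[mid]=17>12: swap a[2],a[10]; hi=9 → [6,7,8,16,14,12,13,11,10,9,17,18,19]
a[mid]=8<12: swap a[2],a[2]; lo=3,mid=3 → [6,7,8,16,14,12,13,11,10,9,17,18,19]
a[mid]=16>12: swap a[3],a[9]; hi=8 → [6,7,8,9,14,12,13,11,10,16,17,18,19]
a[mid]=9<12: swap a[3],a[3]; lo=4,mid=4 → [6,7,8,9,14,12,13,11,10,16,17,18,19]
a[mid]=14>12: swap a[4],a[8]; hi=7 → [6,7,8,9,10,12,13,11,14,16,17,18,19]
a[mid]=10<12: swap a[4],a[4]; lo=5,mid=5 → [6,7,8,9,10,12,13,11,14,16,17,18,19]
a[mid]=12=12: mid=6
a[mid]=13>12: swap a[6],a[7]; hi=6 → [6,7,8,9,10,12,11,13,14,16,17,18,19]
a[mid]=11<12: swap a[5],a[6]; lo=6,mid=7 → [6,7,8,9,10,11,12,13,14,16,17,18,19]
end: lo=6, hi=6; a = [6,7,8,9,10,11,12,13,14,16,17,18,19]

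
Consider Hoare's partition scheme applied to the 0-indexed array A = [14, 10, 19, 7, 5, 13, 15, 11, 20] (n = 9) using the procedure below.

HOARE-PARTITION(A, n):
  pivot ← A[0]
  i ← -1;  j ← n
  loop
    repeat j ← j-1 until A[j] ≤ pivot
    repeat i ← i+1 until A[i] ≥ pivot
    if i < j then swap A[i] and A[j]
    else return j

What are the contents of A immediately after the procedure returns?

[11, 10, 13, 7, 5, 19, 15, 14, 20]

pivot = A[0] = 14; i = -1, j = 9
j→7 (A[7]=11≤14), i→0 (A[0]=14≥14); i<j, swap → [11, 10, 19, 7, 5, 13, 15, 14, 20]
j→5 (A[5]=13≤14), i→2 (A[2]=19≥14); i<j, swap → [11, 10, 13, 7, 5, 19, 15, 14, 20]
j→4, i→5; i≥j, return j=4. A = [11, 10, 13, 7, 5, 19, 15, 14, 20]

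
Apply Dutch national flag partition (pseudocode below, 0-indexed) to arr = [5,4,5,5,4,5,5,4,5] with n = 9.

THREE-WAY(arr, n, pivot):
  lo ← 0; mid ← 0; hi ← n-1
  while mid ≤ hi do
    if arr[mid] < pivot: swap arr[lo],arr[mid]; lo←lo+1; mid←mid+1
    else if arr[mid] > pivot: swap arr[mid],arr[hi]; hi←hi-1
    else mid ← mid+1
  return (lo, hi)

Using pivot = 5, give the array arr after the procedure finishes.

lo=0 mid=0 hi=8
5=5: mid=1
4<5: swap(0,1), lo=1 mid=2 ⇒ [4,5,5,5,4,5,5,4,5]
5=5: mid=3
5=5: mid=4
4<5: swap(1,4), lo=2 mid=5 ⇒ [4,4,5,5,5,5,5,4,5]
5=5: mid=6
5=5: mid=7
4<5: swap(2,7), lo=3 mid=8 ⇒ [4,4,4,5,5,5,5,5,5]
5=5: mid=9
done. lo=3 hi=8; arr=[4,4,4,5,5,5,5,5,5]

[4,4,4,5,5,5,5,5,5]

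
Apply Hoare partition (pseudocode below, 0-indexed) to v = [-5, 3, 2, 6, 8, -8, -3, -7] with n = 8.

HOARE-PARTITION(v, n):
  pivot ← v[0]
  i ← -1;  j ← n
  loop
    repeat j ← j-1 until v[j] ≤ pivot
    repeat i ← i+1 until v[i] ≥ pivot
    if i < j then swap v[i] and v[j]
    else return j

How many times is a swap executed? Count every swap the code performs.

2

pivot = v[0] = -5; i = -1, j = 8
j→7 (v[7]=-7≤-5), i→0 (v[0]=-5≥-5); i<j, swap → [-7, 3, 2, 6, 8, -8, -3, -5]
j→5 (v[5]=-8≤-5), i→1 (v[1]=3≥-5); i<j, swap → [-7, -8, 2, 6, 8, 3, -3, -5]
j→1, i→2; i≥j, return j=1. v = [-7, -8, 2, 6, 8, 3, -3, -5]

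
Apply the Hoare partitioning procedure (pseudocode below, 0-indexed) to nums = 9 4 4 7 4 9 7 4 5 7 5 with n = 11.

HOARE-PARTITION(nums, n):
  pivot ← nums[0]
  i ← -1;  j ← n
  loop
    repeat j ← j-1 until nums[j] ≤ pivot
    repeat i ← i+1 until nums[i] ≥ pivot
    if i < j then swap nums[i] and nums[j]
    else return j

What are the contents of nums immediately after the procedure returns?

pivot=9
j stops at 10 (5), i stops at 0 (9); swap ⇒ 5 4 4 7 4 9 7 4 5 7 9
j stops at 9 (7), i stops at 5 (9); swap ⇒ 5 4 4 7 4 7 7 4 5 9 9
j stops at 8, i stops at 9; i≥j ⇒ return 8. nums=5 4 4 7 4 7 7 4 5 9 9

5 4 4 7 4 7 7 4 5 9 9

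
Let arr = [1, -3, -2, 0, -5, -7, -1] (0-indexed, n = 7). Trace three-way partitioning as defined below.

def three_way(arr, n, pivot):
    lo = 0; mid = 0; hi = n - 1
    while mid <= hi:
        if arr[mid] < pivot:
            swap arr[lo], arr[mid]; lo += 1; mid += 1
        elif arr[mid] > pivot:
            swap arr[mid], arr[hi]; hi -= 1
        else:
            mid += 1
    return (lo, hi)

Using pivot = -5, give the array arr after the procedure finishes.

[-7, -5, 0, -2, -3, -1, 1]

lo=0 mid=0 hi=6
1>-5: swap(0,6), hi=5 ⇒ [-1, -3, -2, 0, -5, -7, 1]
-1>-5: swap(0,5), hi=4 ⇒ [-7, -3, -2, 0, -5, -1, 1]
-7<-5: swap(0,0), lo=1 mid=1 ⇒ [-7, -3, -2, 0, -5, -1, 1]
-3>-5: swap(1,4), hi=3 ⇒ [-7, -5, -2, 0, -3, -1, 1]
-5=-5: mid=2
-2>-5: swap(2,3), hi=2 ⇒ [-7, -5, 0, -2, -3, -1, 1]
0>-5: swap(2,2), hi=1 ⇒ [-7, -5, 0, -2, -3, -1, 1]
done. lo=1 hi=1; arr=[-7, -5, 0, -2, -3, -1, 1]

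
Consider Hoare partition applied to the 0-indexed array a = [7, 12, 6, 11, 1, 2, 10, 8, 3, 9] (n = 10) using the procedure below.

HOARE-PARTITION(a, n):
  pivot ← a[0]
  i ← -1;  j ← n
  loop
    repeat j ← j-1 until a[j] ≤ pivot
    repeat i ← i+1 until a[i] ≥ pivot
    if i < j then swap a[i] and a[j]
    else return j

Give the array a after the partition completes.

pivot=7
j stops at 8 (3), i stops at 0 (7); swap ⇒ [3, 12, 6, 11, 1, 2, 10, 8, 7, 9]
j stops at 5 (2), i stops at 1 (12); swap ⇒ [3, 2, 6, 11, 1, 12, 10, 8, 7, 9]
j stops at 4 (1), i stops at 3 (11); swap ⇒ [3, 2, 6, 1, 11, 12, 10, 8, 7, 9]
j stops at 3, i stops at 4; i≥j ⇒ return 3. a=[3, 2, 6, 1, 11, 12, 10, 8, 7, 9]

[3, 2, 6, 1, 11, 12, 10, 8, 7, 9]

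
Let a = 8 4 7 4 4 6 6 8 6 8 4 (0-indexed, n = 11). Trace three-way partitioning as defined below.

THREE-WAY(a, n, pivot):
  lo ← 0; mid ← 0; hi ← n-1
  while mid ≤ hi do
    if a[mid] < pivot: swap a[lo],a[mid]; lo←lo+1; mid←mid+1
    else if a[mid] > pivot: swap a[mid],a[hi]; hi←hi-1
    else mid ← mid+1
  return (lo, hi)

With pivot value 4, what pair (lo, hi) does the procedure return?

(0, 3)

lo=0 mid=0 hi=10
8>4: swap(0,10), hi=9 ⇒ 4 4 7 4 4 6 6 8 6 8 8
4=4: mid=1
4=4: mid=2
7>4: swap(2,9), hi=8 ⇒ 4 4 8 4 4 6 6 8 6 7 8
8>4: swap(2,8), hi=7 ⇒ 4 4 6 4 4 6 6 8 8 7 8
6>4: swap(2,7), hi=6 ⇒ 4 4 8 4 4 6 6 6 8 7 8
8>4: swap(2,6), hi=5 ⇒ 4 4 6 4 4 6 8 6 8 7 8
6>4: swap(2,5), hi=4 ⇒ 4 4 6 4 4 6 8 6 8 7 8
6>4: swap(2,4), hi=3 ⇒ 4 4 4 4 6 6 8 6 8 7 8
4=4: mid=3
4=4: mid=4
done. lo=0 hi=3; a=4 4 4 4 6 6 8 6 8 7 8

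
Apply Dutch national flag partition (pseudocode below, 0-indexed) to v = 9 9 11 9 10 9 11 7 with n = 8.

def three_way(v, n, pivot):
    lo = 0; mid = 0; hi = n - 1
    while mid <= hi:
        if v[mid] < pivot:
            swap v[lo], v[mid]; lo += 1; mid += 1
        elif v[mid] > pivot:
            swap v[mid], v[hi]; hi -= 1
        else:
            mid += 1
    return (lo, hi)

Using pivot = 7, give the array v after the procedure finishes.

pivot = 7; lo=0, mid=0, hi=7
v[mid]=9>7: swap v[0],v[7]; hi=6 → 7 9 11 9 10 9 11 9
v[mid]=7=7: mid=1
v[mid]=9>7: swap v[1],v[6]; hi=5 → 7 11 11 9 10 9 9 9
v[mid]=11>7: swap v[1],v[5]; hi=4 → 7 9 11 9 10 11 9 9
v[mid]=9>7: swap v[1],v[4]; hi=3 → 7 10 11 9 9 11 9 9
v[mid]=10>7: swap v[1],v[3]; hi=2 → 7 9 11 10 9 11 9 9
v[mid]=9>7: swap v[1],v[2]; hi=1 → 7 11 9 10 9 11 9 9
v[mid]=11>7: swap v[1],v[1]; hi=0 → 7 11 9 10 9 11 9 9
end: lo=0, hi=0; v = 7 11 9 10 9 11 9 9

7 11 9 10 9 11 9 9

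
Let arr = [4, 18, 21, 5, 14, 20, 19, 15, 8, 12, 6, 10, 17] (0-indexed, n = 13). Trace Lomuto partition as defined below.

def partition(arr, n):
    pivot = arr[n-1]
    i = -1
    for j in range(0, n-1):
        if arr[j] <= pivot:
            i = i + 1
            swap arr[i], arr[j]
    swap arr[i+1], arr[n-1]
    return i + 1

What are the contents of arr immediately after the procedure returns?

pivot=17, i=-1
j=0: 4≤17, i=0, swap(0,0) ⇒ [4, 18, 21, 5, 14, 20, 19, 15, 8, 12, 6, 10, 17]
j=1: 18>17, skip
j=2: 21>17, skip
j=3: 5≤17, i=1, swap(1,3) ⇒ [4, 5, 21, 18, 14, 20, 19, 15, 8, 12, 6, 10, 17]
j=4: 14≤17, i=2, swap(2,4) ⇒ [4, 5, 14, 18, 21, 20, 19, 15, 8, 12, 6, 10, 17]
j=5: 20>17, skip
j=6: 19>17, skip
j=7: 15≤17, i=3, swap(3,7) ⇒ [4, 5, 14, 15, 21, 20, 19, 18, 8, 12, 6, 10, 17]
j=8: 8≤17, i=4, swap(4,8) ⇒ [4, 5, 14, 15, 8, 20, 19, 18, 21, 12, 6, 10, 17]
j=9: 12≤17, i=5, swap(5,9) ⇒ [4, 5, 14, 15, 8, 12, 19, 18, 21, 20, 6, 10, 17]
j=10: 6≤17, i=6, swap(6,10) ⇒ [4, 5, 14, 15, 8, 12, 6, 18, 21, 20, 19, 10, 17]
j=11: 10≤17, i=7, swap(7,11) ⇒ [4, 5, 14, 15, 8, 12, 6, 10, 21, 20, 19, 18, 17]
swap(8,12) ⇒ [4, 5, 14, 15, 8, 12, 6, 10, 17, 20, 19, 18, 21]; return 8

[4, 5, 14, 15, 8, 12, 6, 10, 17, 20, 19, 18, 21]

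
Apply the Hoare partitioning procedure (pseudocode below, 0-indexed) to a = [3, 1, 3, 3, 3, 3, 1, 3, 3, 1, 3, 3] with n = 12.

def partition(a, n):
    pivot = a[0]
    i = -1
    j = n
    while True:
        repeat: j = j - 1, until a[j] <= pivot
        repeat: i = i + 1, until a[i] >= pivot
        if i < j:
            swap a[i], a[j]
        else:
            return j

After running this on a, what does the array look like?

pivot = a[0] = 3; i = -1, j = 12
j→11 (a[11]=3≤3), i→0 (a[0]=3≥3); i<j, swap → [3, 1, 3, 3, 3, 3, 1, 3, 3, 1, 3, 3]
j→10 (a[10]=3≤3), i→2 (a[2]=3≥3); i<j, swap → [3, 1, 3, 3, 3, 3, 1, 3, 3, 1, 3, 3]
j→9 (a[9]=1≤3), i→3 (a[3]=3≥3); i<j, swap → [3, 1, 3, 1, 3, 3, 1, 3, 3, 3, 3, 3]
j→8 (a[8]=3≤3), i→4 (a[4]=3≥3); i<j, swap → [3, 1, 3, 1, 3, 3, 1, 3, 3, 3, 3, 3]
j→7 (a[7]=3≤3), i→5 (a[5]=3≥3); i<j, swap → [3, 1, 3, 1, 3, 3, 1, 3, 3, 3, 3, 3]
j→6, i→7; i≥j, return j=6. a = [3, 1, 3, 1, 3, 3, 1, 3, 3, 3, 3, 3]

[3, 1, 3, 1, 3, 3, 1, 3, 3, 3, 3, 3]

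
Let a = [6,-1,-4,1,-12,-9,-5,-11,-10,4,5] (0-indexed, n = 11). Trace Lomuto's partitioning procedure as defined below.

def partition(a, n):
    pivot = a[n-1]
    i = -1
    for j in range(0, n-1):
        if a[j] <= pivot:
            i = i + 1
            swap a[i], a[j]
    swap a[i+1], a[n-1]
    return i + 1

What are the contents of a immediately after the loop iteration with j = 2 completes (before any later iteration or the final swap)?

[-1,-4,6,1,-12,-9,-5,-11,-10,4,5]

pivot=5, i=-1
j=0: 6>5, skip
j=1: -1≤5, i=0, swap(0,1) ⇒ [-1,6,-4,1,-12,-9,-5,-11,-10,4,5]
j=2: -4≤5, i=1, swap(1,2) ⇒ [-1,-4,6,1,-12,-9,-5,-11,-10,4,5]
(after j=2) a = [-1,-4,6,1,-12,-9,-5,-11,-10,4,5]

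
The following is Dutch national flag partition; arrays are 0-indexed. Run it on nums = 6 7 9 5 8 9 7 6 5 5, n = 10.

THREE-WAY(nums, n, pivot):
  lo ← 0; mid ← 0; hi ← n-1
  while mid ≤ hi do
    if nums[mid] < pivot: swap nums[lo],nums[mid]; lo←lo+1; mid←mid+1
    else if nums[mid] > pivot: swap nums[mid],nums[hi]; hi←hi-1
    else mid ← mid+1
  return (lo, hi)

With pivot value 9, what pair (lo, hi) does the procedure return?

pivot = 9; lo=0, mid=0, hi=9
nums[mid]=6<9: swap nums[0],nums[0]; lo=1,mid=1 → 6 7 9 5 8 9 7 6 5 5
nums[mid]=7<9: swap nums[1],nums[1]; lo=2,mid=2 → 6 7 9 5 8 9 7 6 5 5
nums[mid]=9=9: mid=3
nums[mid]=5<9: swap nums[2],nums[3]; lo=3,mid=4 → 6 7 5 9 8 9 7 6 5 5
nums[mid]=8<9: swap nums[3],nums[4]; lo=4,mid=5 → 6 7 5 8 9 9 7 6 5 5
nums[mid]=9=9: mid=6
nums[mid]=7<9: swap nums[4],nums[6]; lo=5,mid=7 → 6 7 5 8 7 9 9 6 5 5
nums[mid]=6<9: swap nums[5],nums[7]; lo=6,mid=8 → 6 7 5 8 7 6 9 9 5 5
nums[mid]=5<9: swap nums[6],nums[8]; lo=7,mid=9 → 6 7 5 8 7 6 5 9 9 5
nums[mid]=5<9: swap nums[7],nums[9]; lo=8,mid=10 → 6 7 5 8 7 6 5 5 9 9
end: lo=8, hi=9; nums = 6 7 5 8 7 6 5 5 9 9

(8, 9)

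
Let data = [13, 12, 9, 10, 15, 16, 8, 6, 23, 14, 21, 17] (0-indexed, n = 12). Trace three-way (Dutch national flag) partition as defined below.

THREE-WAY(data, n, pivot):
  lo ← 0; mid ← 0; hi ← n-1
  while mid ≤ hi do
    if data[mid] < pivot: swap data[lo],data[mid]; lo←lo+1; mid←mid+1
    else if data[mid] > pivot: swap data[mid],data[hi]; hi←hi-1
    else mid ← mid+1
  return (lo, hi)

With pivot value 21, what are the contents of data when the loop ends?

lo=0 mid=0 hi=11
13<21: swap(0,0), lo=1 mid=1 ⇒ [13, 12, 9, 10, 15, 16, 8, 6, 23, 14, 21, 17]
12<21: swap(1,1), lo=2 mid=2 ⇒ [13, 12, 9, 10, 15, 16, 8, 6, 23, 14, 21, 17]
9<21: swap(2,2), lo=3 mid=3 ⇒ [13, 12, 9, 10, 15, 16, 8, 6, 23, 14, 21, 17]
10<21: swap(3,3), lo=4 mid=4 ⇒ [13, 12, 9, 10, 15, 16, 8, 6, 23, 14, 21, 17]
15<21: swap(4,4), lo=5 mid=5 ⇒ [13, 12, 9, 10, 15, 16, 8, 6, 23, 14, 21, 17]
16<21: swap(5,5), lo=6 mid=6 ⇒ [13, 12, 9, 10, 15, 16, 8, 6, 23, 14, 21, 17]
8<21: swap(6,6), lo=7 mid=7 ⇒ [13, 12, 9, 10, 15, 16, 8, 6, 23, 14, 21, 17]
6<21: swap(7,7), lo=8 mid=8 ⇒ [13, 12, 9, 10, 15, 16, 8, 6, 23, 14, 21, 17]
23>21: swap(8,11), hi=10 ⇒ [13, 12, 9, 10, 15, 16, 8, 6, 17, 14, 21, 23]
17<21: swap(8,8), lo=9 mid=9 ⇒ [13, 12, 9, 10, 15, 16, 8, 6, 17, 14, 21, 23]
14<21: swap(9,9), lo=10 mid=10 ⇒ [13, 12, 9, 10, 15, 16, 8, 6, 17, 14, 21, 23]
21=21: mid=11
done. lo=10 hi=10; data=[13, 12, 9, 10, 15, 16, 8, 6, 17, 14, 21, 23]

[13, 12, 9, 10, 15, 16, 8, 6, 17, 14, 21, 23]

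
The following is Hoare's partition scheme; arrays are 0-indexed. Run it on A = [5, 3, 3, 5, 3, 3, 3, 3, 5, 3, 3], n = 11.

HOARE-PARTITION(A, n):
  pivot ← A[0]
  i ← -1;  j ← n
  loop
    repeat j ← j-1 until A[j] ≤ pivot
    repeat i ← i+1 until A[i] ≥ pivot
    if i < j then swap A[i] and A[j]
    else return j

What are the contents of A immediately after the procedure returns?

[3, 3, 3, 3, 3, 3, 3, 3, 5, 5, 5]

pivot = A[0] = 5; i = -1, j = 11
j→10 (A[10]=3≤5), i→0 (A[0]=5≥5); i<j, swap → [3, 3, 3, 5, 3, 3, 3, 3, 5, 3, 5]
j→9 (A[9]=3≤5), i→3 (A[3]=5≥5); i<j, swap → [3, 3, 3, 3, 3, 3, 3, 3, 5, 5, 5]
j→8, i→8; i≥j, return j=8. A = [3, 3, 3, 3, 3, 3, 3, 3, 5, 5, 5]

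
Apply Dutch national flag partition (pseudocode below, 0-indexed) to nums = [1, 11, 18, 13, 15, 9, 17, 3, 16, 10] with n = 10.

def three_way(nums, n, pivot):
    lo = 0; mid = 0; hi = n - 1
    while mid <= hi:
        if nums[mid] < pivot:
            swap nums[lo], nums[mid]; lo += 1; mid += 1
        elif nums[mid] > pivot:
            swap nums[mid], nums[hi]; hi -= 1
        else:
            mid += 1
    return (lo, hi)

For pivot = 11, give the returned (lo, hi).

(4, 4)

pivot = 11; lo=0, mid=0, hi=9
nums[mid]=1<11: swap nums[0],nums[0]; lo=1,mid=1 → [1, 11, 18, 13, 15, 9, 17, 3, 16, 10]
nums[mid]=11=11: mid=2
nums[mid]=18>11: swap nums[2],nums[9]; hi=8 → [1, 11, 10, 13, 15, 9, 17, 3, 16, 18]
nums[mid]=10<11: swap nums[1],nums[2]; lo=2,mid=3 → [1, 10, 11, 13, 15, 9, 17, 3, 16, 18]
nums[mid]=13>11: swap nums[3],nums[8]; hi=7 → [1, 10, 11, 16, 15, 9, 17, 3, 13, 18]
nums[mid]=16>11: swap nums[3],nums[7]; hi=6 → [1, 10, 11, 3, 15, 9, 17, 16, 13, 18]
nums[mid]=3<11: swap nums[2],nums[3]; lo=3,mid=4 → [1, 10, 3, 11, 15, 9, 17, 16, 13, 18]
nums[mid]=15>11: swap nums[4],nums[6]; hi=5 → [1, 10, 3, 11, 17, 9, 15, 16, 13, 18]
nums[mid]=17>11: swap nums[4],nums[5]; hi=4 → [1, 10, 3, 11, 9, 17, 15, 16, 13, 18]
nums[mid]=9<11: swap nums[3],nums[4]; lo=4,mid=5 → [1, 10, 3, 9, 11, 17, 15, 16, 13, 18]
end: lo=4, hi=4; nums = [1, 10, 3, 9, 11, 17, 15, 16, 13, 18]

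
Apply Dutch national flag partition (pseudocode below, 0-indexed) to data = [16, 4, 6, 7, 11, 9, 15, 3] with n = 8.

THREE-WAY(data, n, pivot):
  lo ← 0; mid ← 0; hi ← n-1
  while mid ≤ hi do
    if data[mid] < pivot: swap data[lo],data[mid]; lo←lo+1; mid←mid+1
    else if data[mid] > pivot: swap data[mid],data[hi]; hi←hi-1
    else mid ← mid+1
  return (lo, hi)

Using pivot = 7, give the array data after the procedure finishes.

[3, 4, 6, 7, 9, 15, 11, 16]

lo=0 mid=0 hi=7
16>7: swap(0,7), hi=6 ⇒ [3, 4, 6, 7, 11, 9, 15, 16]
3<7: swap(0,0), lo=1 mid=1 ⇒ [3, 4, 6, 7, 11, 9, 15, 16]
4<7: swap(1,1), lo=2 mid=2 ⇒ [3, 4, 6, 7, 11, 9, 15, 16]
6<7: swap(2,2), lo=3 mid=3 ⇒ [3, 4, 6, 7, 11, 9, 15, 16]
7=7: mid=4
11>7: swap(4,6), hi=5 ⇒ [3, 4, 6, 7, 15, 9, 11, 16]
15>7: swap(4,5), hi=4 ⇒ [3, 4, 6, 7, 9, 15, 11, 16]
9>7: swap(4,4), hi=3 ⇒ [3, 4, 6, 7, 9, 15, 11, 16]
done. lo=3 hi=3; data=[3, 4, 6, 7, 9, 15, 11, 16]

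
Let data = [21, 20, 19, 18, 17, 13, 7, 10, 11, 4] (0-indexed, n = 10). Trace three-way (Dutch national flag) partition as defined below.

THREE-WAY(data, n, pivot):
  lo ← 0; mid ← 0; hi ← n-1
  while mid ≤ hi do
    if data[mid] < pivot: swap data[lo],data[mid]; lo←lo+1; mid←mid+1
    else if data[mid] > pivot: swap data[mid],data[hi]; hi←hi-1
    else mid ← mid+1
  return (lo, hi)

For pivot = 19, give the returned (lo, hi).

(7, 7)

lo=0 mid=0 hi=9
21>19: swap(0,9), hi=8 ⇒ [4, 20, 19, 18, 17, 13, 7, 10, 11, 21]
4<19: swap(0,0), lo=1 mid=1 ⇒ [4, 20, 19, 18, 17, 13, 7, 10, 11, 21]
20>19: swap(1,8), hi=7 ⇒ [4, 11, 19, 18, 17, 13, 7, 10, 20, 21]
11<19: swap(1,1), lo=2 mid=2 ⇒ [4, 11, 19, 18, 17, 13, 7, 10, 20, 21]
19=19: mid=3
18<19: swap(2,3), lo=3 mid=4 ⇒ [4, 11, 18, 19, 17, 13, 7, 10, 20, 21]
17<19: swap(3,4), lo=4 mid=5 ⇒ [4, 11, 18, 17, 19, 13, 7, 10, 20, 21]
13<19: swap(4,5), lo=5 mid=6 ⇒ [4, 11, 18, 17, 13, 19, 7, 10, 20, 21]
7<19: swap(5,6), lo=6 mid=7 ⇒ [4, 11, 18, 17, 13, 7, 19, 10, 20, 21]
10<19: swap(6,7), lo=7 mid=8 ⇒ [4, 11, 18, 17, 13, 7, 10, 19, 20, 21]
done. lo=7 hi=7; data=[4, 11, 18, 17, 13, 7, 10, 19, 20, 21]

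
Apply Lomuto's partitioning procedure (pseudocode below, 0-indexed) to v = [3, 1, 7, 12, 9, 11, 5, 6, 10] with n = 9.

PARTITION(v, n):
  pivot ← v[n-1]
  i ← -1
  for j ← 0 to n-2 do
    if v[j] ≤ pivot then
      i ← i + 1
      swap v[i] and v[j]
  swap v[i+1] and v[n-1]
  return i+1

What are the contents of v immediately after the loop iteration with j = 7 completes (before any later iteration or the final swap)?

pivot = v[8] = 10; i = -1
j=0: v[0]=3 ≤ 10 → i=0, swap v[0],v[0] (no change) → [3, 1, 7, 12, 9, 11, 5, 6, 10]
j=1: v[1]=1 ≤ 10 → i=1, swap v[1],v[1] (no change) → [3, 1, 7, 12, 9, 11, 5, 6, 10]
j=2: v[2]=7 ≤ 10 → i=2, swap v[2],v[2] (no change) → [3, 1, 7, 12, 9, 11, 5, 6, 10]
j=3: v[3]=12 > 10 → no swap
j=4: v[4]=9 ≤ 10 → i=3, swap v[3],v[4] → [3, 1, 7, 9, 12, 11, 5, 6, 10]
j=5: v[5]=11 > 10 → no swap
j=6: v[6]=5 ≤ 10 → i=4, swap v[4],v[6] → [3, 1, 7, 9, 5, 11, 12, 6, 10]
j=7: v[7]=6 ≤ 10 → i=5, swap v[5],v[7] → [3, 1, 7, 9, 5, 6, 12, 11, 10]
(after j=7) v = [3, 1, 7, 9, 5, 6, 12, 11, 10]

[3, 1, 7, 9, 5, 6, 12, 11, 10]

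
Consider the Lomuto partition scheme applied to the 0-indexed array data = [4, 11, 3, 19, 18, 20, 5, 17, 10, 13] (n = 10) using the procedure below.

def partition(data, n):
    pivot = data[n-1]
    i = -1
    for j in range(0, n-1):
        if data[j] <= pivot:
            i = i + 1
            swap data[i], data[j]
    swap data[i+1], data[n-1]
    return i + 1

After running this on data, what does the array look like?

[4, 11, 3, 5, 10, 13, 19, 17, 18, 20]

pivot = data[9] = 13; i = -1
j=0: data[0]=4 ≤ 13 → i=0, swap data[0],data[0] (no change) → [4, 11, 3, 19, 18, 20, 5, 17, 10, 13]
j=1: data[1]=11 ≤ 13 → i=1, swap data[1],data[1] (no change) → [4, 11, 3, 19, 18, 20, 5, 17, 10, 13]
j=2: data[2]=3 ≤ 13 → i=2, swap data[2],data[2] (no change) → [4, 11, 3, 19, 18, 20, 5, 17, 10, 13]
j=3: data[3]=19 > 13 → no swap
j=4: data[4]=18 > 13 → no swap
j=5: data[5]=20 > 13 → no swap
j=6: data[6]=5 ≤ 13 → i=3, swap data[3],data[6] → [4, 11, 3, 5, 18, 20, 19, 17, 10, 13]
j=7: data[7]=17 > 13 → no swap
j=8: data[8]=10 ≤ 13 → i=4, swap data[4],data[8] → [4, 11, 3, 5, 10, 20, 19, 17, 18, 13]
final swap data[5],data[9] → [4, 11, 3, 5, 10, 13, 19, 17, 18, 20]; return 5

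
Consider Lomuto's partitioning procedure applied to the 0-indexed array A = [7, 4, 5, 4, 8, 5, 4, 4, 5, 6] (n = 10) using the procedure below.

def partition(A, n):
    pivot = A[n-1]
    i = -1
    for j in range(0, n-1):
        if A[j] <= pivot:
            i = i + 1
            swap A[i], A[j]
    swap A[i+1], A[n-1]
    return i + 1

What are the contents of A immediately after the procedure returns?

pivot=6, i=-1
j=0: 7>6, skip
j=1: 4≤6, i=0, swap(0,1) ⇒ [4, 7, 5, 4, 8, 5, 4, 4, 5, 6]
j=2: 5≤6, i=1, swap(1,2) ⇒ [4, 5, 7, 4, 8, 5, 4, 4, 5, 6]
j=3: 4≤6, i=2, swap(2,3) ⇒ [4, 5, 4, 7, 8, 5, 4, 4, 5, 6]
j=4: 8>6, skip
j=5: 5≤6, i=3, swap(3,5) ⇒ [4, 5, 4, 5, 8, 7, 4, 4, 5, 6]
j=6: 4≤6, i=4, swap(4,6) ⇒ [4, 5, 4, 5, 4, 7, 8, 4, 5, 6]
j=7: 4≤6, i=5, swap(5,7) ⇒ [4, 5, 4, 5, 4, 4, 8, 7, 5, 6]
j=8: 5≤6, i=6, swap(6,8) ⇒ [4, 5, 4, 5, 4, 4, 5, 7, 8, 6]
swap(7,9) ⇒ [4, 5, 4, 5, 4, 4, 5, 6, 8, 7]; return 7

[4, 5, 4, 5, 4, 4, 5, 6, 8, 7]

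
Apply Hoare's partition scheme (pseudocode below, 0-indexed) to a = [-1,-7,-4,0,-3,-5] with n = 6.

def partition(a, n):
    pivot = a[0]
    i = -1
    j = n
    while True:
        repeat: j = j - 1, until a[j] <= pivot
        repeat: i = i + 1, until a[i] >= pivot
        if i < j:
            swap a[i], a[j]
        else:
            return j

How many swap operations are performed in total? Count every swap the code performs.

pivot = a[0] = -1; i = -1, j = 6
j→5 (a[5]=-5≤-1), i→0 (a[0]=-1≥-1); i<j, swap → [-5,-7,-4,0,-3,-1]
j→4 (a[4]=-3≤-1), i→3 (a[3]=0≥-1); i<j, swap → [-5,-7,-4,-3,0,-1]
j→3, i→4; i≥j, return j=3. a = [-5,-7,-4,-3,0,-1]

2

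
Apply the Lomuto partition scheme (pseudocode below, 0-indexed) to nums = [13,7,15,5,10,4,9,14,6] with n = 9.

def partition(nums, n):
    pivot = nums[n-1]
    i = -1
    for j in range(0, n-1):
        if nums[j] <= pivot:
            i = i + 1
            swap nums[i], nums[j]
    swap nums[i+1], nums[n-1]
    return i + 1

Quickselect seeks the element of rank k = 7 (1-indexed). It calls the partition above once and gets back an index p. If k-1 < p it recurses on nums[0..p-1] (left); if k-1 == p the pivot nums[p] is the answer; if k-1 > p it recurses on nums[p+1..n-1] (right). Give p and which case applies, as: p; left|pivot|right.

2; right

pivot = nums[8] = 6; i = -1
j=0: nums[0]=13 > 6 → no swap
j=1: nums[1]=7 > 6 → no swap
j=2: nums[2]=15 > 6 → no swap
j=3: nums[3]=5 ≤ 6 → i=0, swap nums[0],nums[3] → [5,7,15,13,10,4,9,14,6]
j=4: nums[4]=10 > 6 → no swap
j=5: nums[5]=4 ≤ 6 → i=1, swap nums[1],nums[5] → [5,4,15,13,10,7,9,14,6]
j=6: nums[6]=9 > 6 → no swap
j=7: nums[7]=14 > 6 → no swap
final swap nums[2],nums[8] → [5,4,6,13,10,7,9,14,15]; return 2
p = 2; k-1 = 6 > 2 ⇒ right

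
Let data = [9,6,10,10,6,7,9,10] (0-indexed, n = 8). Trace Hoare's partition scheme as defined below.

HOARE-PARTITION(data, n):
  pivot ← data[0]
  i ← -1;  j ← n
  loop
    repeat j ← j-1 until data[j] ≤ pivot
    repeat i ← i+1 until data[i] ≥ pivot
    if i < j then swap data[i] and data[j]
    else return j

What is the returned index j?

pivot=9
j stops at 6 (9), i stops at 0 (9); swap ⇒ [9,6,10,10,6,7,9,10]
j stops at 5 (7), i stops at 2 (10); swap ⇒ [9,6,7,10,6,10,9,10]
j stops at 4 (6), i stops at 3 (10); swap ⇒ [9,6,7,6,10,10,9,10]
j stops at 3, i stops at 4; i≥j ⇒ return 3. data=[9,6,7,6,10,10,9,10]

3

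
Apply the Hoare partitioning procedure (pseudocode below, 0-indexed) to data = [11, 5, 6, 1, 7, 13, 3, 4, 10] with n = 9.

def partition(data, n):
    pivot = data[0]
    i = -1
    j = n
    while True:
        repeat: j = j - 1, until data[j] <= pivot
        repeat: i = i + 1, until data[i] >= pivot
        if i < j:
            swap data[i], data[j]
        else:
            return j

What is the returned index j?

6

pivot=11
j stops at 8 (10), i stops at 0 (11); swap ⇒ [10, 5, 6, 1, 7, 13, 3, 4, 11]
j stops at 7 (4), i stops at 5 (13); swap ⇒ [10, 5, 6, 1, 7, 4, 3, 13, 11]
j stops at 6, i stops at 7; i≥j ⇒ return 6. data=[10, 5, 6, 1, 7, 4, 3, 13, 11]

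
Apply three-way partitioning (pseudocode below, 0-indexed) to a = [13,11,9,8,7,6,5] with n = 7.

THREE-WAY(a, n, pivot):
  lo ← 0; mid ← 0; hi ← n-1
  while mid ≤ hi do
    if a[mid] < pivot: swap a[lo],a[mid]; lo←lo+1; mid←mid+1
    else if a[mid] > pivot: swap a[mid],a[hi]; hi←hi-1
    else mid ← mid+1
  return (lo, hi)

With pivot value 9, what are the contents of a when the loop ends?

pivot = 9; lo=0, mid=0, hi=6
a[mid]=13>9: swap a[0],a[6]; hi=5 → [5,11,9,8,7,6,13]
a[mid]=5<9: swap a[0],a[0]; lo=1,mid=1 → [5,11,9,8,7,6,13]
a[mid]=11>9: swap a[1],a[5]; hi=4 → [5,6,9,8,7,11,13]
a[mid]=6<9: swap a[1],a[1]; lo=2,mid=2 → [5,6,9,8,7,11,13]
a[mid]=9=9: mid=3
a[mid]=8<9: swap a[2],a[3]; lo=3,mid=4 → [5,6,8,9,7,11,13]
a[mid]=7<9: swap a[3],a[4]; lo=4,mid=5 → [5,6,8,7,9,11,13]
end: lo=4, hi=4; a = [5,6,8,7,9,11,13]

[5,6,8,7,9,11,13]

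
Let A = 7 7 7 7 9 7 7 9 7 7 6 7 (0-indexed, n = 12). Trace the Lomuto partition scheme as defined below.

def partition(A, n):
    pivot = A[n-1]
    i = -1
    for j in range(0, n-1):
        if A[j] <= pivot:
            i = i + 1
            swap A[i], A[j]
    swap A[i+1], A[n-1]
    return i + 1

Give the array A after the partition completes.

7 7 7 7 7 7 7 7 6 7 9 9

pivot=7, i=-1
j=0: 7≤7, i=0, swap(0,0) ⇒ 7 7 7 7 9 7 7 9 7 7 6 7
j=1: 7≤7, i=1, swap(1,1) ⇒ 7 7 7 7 9 7 7 9 7 7 6 7
j=2: 7≤7, i=2, swap(2,2) ⇒ 7 7 7 7 9 7 7 9 7 7 6 7
j=3: 7≤7, i=3, swap(3,3) ⇒ 7 7 7 7 9 7 7 9 7 7 6 7
j=4: 9>7, skip
j=5: 7≤7, i=4, swap(4,5) ⇒ 7 7 7 7 7 9 7 9 7 7 6 7
j=6: 7≤7, i=5, swap(5,6) ⇒ 7 7 7 7 7 7 9 9 7 7 6 7
j=7: 9>7, skip
j=8: 7≤7, i=6, swap(6,8) ⇒ 7 7 7 7 7 7 7 9 9 7 6 7
j=9: 7≤7, i=7, swap(7,9) ⇒ 7 7 7 7 7 7 7 7 9 9 6 7
j=10: 6≤7, i=8, swap(8,10) ⇒ 7 7 7 7 7 7 7 7 6 9 9 7
swap(9,11) ⇒ 7 7 7 7 7 7 7 7 6 7 9 9; return 9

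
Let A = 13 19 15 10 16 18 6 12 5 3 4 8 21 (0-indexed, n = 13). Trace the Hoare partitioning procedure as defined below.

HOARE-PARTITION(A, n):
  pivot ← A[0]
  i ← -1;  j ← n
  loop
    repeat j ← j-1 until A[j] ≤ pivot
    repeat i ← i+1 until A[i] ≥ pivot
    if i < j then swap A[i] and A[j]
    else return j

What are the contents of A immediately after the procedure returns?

pivot=13
j stops at 11 (8), i stops at 0 (13); swap ⇒ 8 19 15 10 16 18 6 12 5 3 4 13 21
j stops at 10 (4), i stops at 1 (19); swap ⇒ 8 4 15 10 16 18 6 12 5 3 19 13 21
j stops at 9 (3), i stops at 2 (15); swap ⇒ 8 4 3 10 16 18 6 12 5 15 19 13 21
j stops at 8 (5), i stops at 4 (16); swap ⇒ 8 4 3 10 5 18 6 12 16 15 19 13 21
j stops at 7 (12), i stops at 5 (18); swap ⇒ 8 4 3 10 5 12 6 18 16 15 19 13 21
j stops at 6, i stops at 7; i≥j ⇒ return 6. A=8 4 3 10 5 12 6 18 16 15 19 13 21

8 4 3 10 5 12 6 18 16 15 19 13 21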